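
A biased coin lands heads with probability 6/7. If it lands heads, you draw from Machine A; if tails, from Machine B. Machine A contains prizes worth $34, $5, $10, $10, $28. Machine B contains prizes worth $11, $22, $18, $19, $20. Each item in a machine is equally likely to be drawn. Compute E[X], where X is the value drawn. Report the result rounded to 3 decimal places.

E[X | Machine A] = (34 + 5 + 10 + 10 + 28)/5 = 87/5
E[X | Machine B] = (11 + 22 + 18 + 19 + 20)/5 = 18
E[X] = (6/7)·87/5 + (1/7)·18 = 612/35 ≈ 17.486

$17.486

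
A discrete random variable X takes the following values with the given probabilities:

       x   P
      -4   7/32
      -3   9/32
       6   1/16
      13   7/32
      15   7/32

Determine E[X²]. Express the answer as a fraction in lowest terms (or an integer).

E[X²] = (7/32)·16 + (9/32)·9 + (1/16)·36 + (7/32)·169 + (7/32)·225
     = 3023/32

3023/32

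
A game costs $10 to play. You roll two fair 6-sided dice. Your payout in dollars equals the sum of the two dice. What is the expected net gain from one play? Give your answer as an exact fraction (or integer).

Distribution of the sum of the two dice: 2 w.p. 1/36, 3 w.p. 1/18, 4 w.p. 1/12, 5 w.p. 1/9, 6 w.p. 5/36, 7 w.p. 1/6, …
E[payout] = (1/36)·2 + (1/18)·3 + (1/12)·4 + (1/9)·5 + (5/36)·6 + (1/6)·7 + (5/36)·8 + (1/9)·9 + (1/12)·10 + (1/18)·11 + (1/36)·12 = 7
Expected profit = 7 − 10 = -3

-$3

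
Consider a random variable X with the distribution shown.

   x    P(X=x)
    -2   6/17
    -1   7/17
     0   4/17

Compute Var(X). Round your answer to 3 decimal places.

E[X] = (6/17)·(-2) + (7/17)·(-1) + (4/17)·0 = -19/17
E[X²] = (6/17)·4 + (7/17)·1 + (4/17)·0 = 31/17
Var(X) = 31/17 − (-19/17)² = 166/289 ≈ 0.574

0.574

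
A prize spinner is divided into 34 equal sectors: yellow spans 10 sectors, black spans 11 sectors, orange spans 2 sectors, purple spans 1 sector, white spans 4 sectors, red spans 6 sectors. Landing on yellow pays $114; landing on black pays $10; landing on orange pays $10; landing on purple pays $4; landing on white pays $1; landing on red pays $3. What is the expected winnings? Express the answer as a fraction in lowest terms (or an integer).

E[payout] = (10/34)·114 + (11/34)·10 + (2/34)·10 + (1/34)·4 + (4/34)·1 + (6/34)·3 = 648/17

648/17 dollars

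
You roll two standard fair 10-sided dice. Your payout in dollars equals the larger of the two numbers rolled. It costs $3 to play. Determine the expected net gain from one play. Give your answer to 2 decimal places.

$4.15

Distribution of the larger of the two numbers rolled: 1 w.p. 1/100, 2 w.p. 3/100, 3 w.p. 1/20, 4 w.p. 7/100, 5 w.p. 9/100, 6 w.p. 11/100, …
E[payout] = (1/100)·1 + (3/100)·2 + (1/20)·3 + (7/100)·4 + (9/100)·5 + (11/100)·6 + (13/100)·7 + (3/20)·8 + (17/100)·9 + (19/100)·10 = 143/20
Expected profit = 143/20 − 3 = 83/20 ≈ $4.15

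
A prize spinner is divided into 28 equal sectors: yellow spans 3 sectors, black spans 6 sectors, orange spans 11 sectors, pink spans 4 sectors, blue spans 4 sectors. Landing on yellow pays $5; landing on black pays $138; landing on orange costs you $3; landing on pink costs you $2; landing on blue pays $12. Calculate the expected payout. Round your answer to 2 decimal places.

$30.36

E[payout] = (3/28)·5 + (6/28)·138 + (11/28)·(-3) + (4/28)·(-2) + (4/28)·12 = 425/14
≈ $30.36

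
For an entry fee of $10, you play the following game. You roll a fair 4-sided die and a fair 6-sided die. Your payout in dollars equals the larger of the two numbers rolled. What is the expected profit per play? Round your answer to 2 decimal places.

Distribution of the larger of the two numbers rolled: 1 w.p. 1/24, 2 w.p. 1/8, 3 w.p. 5/24, 4 w.p. 7/24, 5 w.p. 1/6, 6 w.p. 1/6
E[payout] = (1/24)·1 + (1/8)·2 + (5/24)·3 + (7/24)·4 + (1/6)·5 + (1/6)·6 = 47/12
Expected profit = 47/12 − 10 = -73/12 ≈ -$6.08

-$6.08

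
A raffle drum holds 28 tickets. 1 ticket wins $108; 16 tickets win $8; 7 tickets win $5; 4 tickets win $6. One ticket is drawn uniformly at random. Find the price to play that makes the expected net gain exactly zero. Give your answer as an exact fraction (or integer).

295/28 dollars

E[payout] = (1/28)·108 + (16/28)·8 + (7/28)·5 + (4/28)·6 = 295/28
Fair fee = E[payout] = 295/28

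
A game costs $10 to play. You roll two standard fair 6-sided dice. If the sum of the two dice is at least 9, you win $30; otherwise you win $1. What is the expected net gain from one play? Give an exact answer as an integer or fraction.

-17/18 dollars

E[payout] = (13/18)·1 + (5/18)·30 = 163/18
Expected profit = 163/18 − 10 = -17/18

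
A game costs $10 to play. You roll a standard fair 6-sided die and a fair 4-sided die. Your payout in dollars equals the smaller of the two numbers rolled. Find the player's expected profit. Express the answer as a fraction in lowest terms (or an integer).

-95/12 dollars

Distribution of the smaller of the two numbers rolled: 1 w.p. 3/8, 2 w.p. 7/24, 3 w.p. 5/24, 4 w.p. 1/8
E[payout] = (3/8)·1 + (7/24)·2 + (5/24)·3 + (1/8)·4 = 25/12
Expected profit = 25/12 − 10 = -95/12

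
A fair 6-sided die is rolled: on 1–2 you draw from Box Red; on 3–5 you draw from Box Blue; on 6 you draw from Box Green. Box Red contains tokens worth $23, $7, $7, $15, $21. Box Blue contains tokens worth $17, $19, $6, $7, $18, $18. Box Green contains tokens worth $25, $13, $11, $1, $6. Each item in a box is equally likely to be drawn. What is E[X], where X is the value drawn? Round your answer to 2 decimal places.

$13.82

E[X | Box Red] = (23 + 7 + 7 + 15 + 21)/5 = 73/5
E[X | Box Blue] = (17 + 19 + 6 + 7 + 18 + 18)/6 = 85/6
E[X | Box Green] = (25 + 13 + 11 + 1 + 6)/5 = 56/5
E[X] = (1/3)·73/5 + (1/2)·85/6 + (1/6)·56/5 = 829/60 ≈ 13.82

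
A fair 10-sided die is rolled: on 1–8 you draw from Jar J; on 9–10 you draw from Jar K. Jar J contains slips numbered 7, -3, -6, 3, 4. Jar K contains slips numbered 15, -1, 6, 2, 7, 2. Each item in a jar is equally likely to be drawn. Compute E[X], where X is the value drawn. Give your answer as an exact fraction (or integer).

E[X | Jar J] = (7 − 3 − 6 + 3 + 4)/5 = 1
E[X | Jar K] = (15 − 1 + 6 + 2 + 7 + 2)/6 = 31/6
E[X] = (4/5)·1 + (1/5)·31/6 = 11/6

11/6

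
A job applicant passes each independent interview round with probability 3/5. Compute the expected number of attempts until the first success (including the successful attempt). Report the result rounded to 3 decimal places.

1.667

For a geometric distribution, E[trials] = 1/p = 1/(3/5) = 5/3.
≈ 1.667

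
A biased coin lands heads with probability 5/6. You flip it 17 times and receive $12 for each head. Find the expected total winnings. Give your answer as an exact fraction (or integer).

E[#heads] = 17·5/6 = 85/6 (linearity over flips).
E[winnings] = 12·85/6 = 170.

$170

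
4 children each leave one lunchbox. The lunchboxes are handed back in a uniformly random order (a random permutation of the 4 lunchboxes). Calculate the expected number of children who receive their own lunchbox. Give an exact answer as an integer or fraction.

Let Xᵢ = 1 if person i gets their own lunchbox. For each i, P(Xᵢ=1) = 1/4.
By linearity of expectation, E[X₁+…+X_4] = 4·(1/4) = 1.

1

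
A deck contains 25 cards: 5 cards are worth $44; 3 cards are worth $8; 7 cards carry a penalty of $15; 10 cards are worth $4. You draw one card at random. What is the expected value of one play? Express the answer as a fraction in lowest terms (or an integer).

E[payout] = (5/25)·44 + (3/25)·8 + (7/25)·(-15) + (10/25)·4 = 179/25

179/25 dollars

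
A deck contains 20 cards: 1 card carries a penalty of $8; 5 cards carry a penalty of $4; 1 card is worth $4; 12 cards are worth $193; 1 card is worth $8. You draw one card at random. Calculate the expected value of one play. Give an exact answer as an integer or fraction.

$115

E[payout] = (1/20)·(-8) + (5/20)·(-4) + (1/20)·4 + (12/20)·193 + (1/20)·8 = 115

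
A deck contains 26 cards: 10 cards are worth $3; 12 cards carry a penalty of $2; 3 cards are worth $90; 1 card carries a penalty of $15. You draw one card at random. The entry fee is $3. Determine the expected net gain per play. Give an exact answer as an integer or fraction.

183/26 dollars

E[payout] = (10/26)·3 + (12/26)·(-2) + (3/26)·90 + (1/26)·(-15) = 261/26
Expected profit = 261/26 − 3 = 183/26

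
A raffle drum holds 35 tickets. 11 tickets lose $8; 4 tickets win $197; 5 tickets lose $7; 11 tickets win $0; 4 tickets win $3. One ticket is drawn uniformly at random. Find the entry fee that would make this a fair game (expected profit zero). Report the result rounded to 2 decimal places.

$19.34

E[payout] = (11/35)·(-8) + (4/35)·197 + (5/35)·(-7) + (11/35)·0 + (4/35)·3 = 677/35
Fair fee = E[payout] = 677/35 ≈ $19.34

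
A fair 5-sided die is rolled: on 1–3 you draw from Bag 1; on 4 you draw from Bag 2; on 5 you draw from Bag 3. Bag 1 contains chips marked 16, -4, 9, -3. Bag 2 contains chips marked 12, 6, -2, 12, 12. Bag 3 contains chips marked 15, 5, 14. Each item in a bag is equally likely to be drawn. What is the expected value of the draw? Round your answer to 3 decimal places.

E[X | Bag 1] = (16 − 4 + 9 − 3)/4 = 9/2
E[X | Bag 2] = (12 + 6 − 2 + 12 + 12)/5 = 8
E[X | Bag 3] = (15 + 5 + 14)/3 = 34/3
E[X] = (3/5)·9/2 + (1/5)·8 + (1/5)·34/3 = 197/30 ≈ 6.567

6.567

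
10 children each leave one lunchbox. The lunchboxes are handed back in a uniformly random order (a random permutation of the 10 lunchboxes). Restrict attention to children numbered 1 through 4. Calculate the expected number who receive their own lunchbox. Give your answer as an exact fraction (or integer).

Let Xᵢ = 1 if person i gets their own lunchbox. For each i, P(Xᵢ=1) = 1/10.
By linearity of expectation, E[X₁+…+X_4] = 4·(1/10) = 2/5.

2/5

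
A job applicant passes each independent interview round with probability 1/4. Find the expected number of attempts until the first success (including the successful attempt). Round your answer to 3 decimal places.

4.000

For a geometric distribution, E[trials] = 1/p = 1/(1/4) = 4.
≈ 4.000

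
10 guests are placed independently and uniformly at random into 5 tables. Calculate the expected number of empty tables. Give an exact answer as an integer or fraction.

1048576/1953125

Let Xⱼ=1 if table j is empty. P(Xⱼ=1) = ((5-1)/5)^10 = 1048576/9765625.
By linearity, E[#empty] = 5·1048576/9765625 = 1048576/1953125.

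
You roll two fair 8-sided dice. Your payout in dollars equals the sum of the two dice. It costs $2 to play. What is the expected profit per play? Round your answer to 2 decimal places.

$7.00

Distribution of the sum of the two dice: 2 w.p. 1/64, 3 w.p. 1/32, 4 w.p. 3/64, 5 w.p. 1/16, 6 w.p. 5/64, 7 w.p. 3/32, …
E[payout] = (1/64)·2 + (1/32)·3 + (3/64)·4 + (1/16)·5 + (5/64)·6 + (3/32)·7 + (7/64)·8 + (1/8)·9 + (7/64)·10 + (3/32)·11 + (5/64)·12 + (1/16)·13 + (3/64)·14 + (1/32)·15 + (1/64)·16 = 9
Expected profit = 9 − 2 = 7 ≈ $7.00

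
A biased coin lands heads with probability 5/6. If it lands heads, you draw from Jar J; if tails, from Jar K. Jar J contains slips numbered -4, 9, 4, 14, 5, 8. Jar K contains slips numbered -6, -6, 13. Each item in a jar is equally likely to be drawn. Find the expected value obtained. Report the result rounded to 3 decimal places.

E[X | Jar J] = (-4 + 9 + 4 + 14 + 5 + 8)/6 = 6
E[X | Jar K] = (-6 − 6 + 13)/3 = 1/3
E[X] = (5/6)·6 + (1/6)·1/3 = 91/18 ≈ 5.056

5.056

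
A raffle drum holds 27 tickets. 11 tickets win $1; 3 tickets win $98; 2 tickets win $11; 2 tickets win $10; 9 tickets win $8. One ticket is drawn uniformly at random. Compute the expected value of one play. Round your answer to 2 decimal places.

E[payout] = (11/27)·1 + (3/27)·98 + (2/27)·11 + (2/27)·10 + (9/27)·8 = 419/27
≈ $15.52

$15.52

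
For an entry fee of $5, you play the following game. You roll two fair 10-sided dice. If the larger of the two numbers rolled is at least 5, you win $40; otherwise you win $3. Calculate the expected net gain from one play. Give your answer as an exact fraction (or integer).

727/25 dollars

E[payout] = (4/25)·3 + (21/25)·40 = 852/25
Expected profit = 852/25 − 5 = 727/25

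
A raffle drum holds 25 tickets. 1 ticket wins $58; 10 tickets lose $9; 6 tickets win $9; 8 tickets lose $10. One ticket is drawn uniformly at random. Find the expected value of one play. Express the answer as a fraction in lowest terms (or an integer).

E[payout] = (1/25)·58 + (10/25)·(-9) + (6/25)·9 + (8/25)·(-10) = -58/25

-58/25 dollars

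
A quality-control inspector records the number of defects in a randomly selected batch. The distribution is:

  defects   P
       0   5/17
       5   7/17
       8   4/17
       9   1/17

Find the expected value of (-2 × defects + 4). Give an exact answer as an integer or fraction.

-84/17

E[-2x+4] = (5/17)·4 + (7/17)·(-6) + (4/17)·(-12) + (1/17)·(-14)
     = -84/17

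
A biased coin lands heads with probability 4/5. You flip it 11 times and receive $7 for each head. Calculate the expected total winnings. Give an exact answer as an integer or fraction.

308/5 dollars

E[#heads] = 11·4/5 = 44/5 (linearity over flips).
E[winnings] = 7·44/5 = 308/5.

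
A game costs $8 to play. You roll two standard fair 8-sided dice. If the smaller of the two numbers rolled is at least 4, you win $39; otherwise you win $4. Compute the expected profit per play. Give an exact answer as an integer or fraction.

619/64 dollars

E[payout] = (39/64)·4 + (25/64)·39 = 1131/64
Expected profit = 1131/64 − 8 = 619/64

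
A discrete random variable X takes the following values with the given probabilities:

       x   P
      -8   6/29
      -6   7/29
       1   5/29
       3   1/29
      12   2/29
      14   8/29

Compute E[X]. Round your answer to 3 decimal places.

E[X] = (6/29)·(-8) + (7/29)·(-6) + (5/29)·1 + (1/29)·3 + (2/29)·12 + (8/29)·14
     = 54/29 ≈ 1.862

1.862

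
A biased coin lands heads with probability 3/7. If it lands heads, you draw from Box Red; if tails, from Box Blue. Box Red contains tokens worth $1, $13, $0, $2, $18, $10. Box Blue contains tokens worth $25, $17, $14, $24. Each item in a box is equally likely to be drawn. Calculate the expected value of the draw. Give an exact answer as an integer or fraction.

E[X | Box Red] = (1 + 13 + 0 + 2 + 18 + 10)/6 = 22/3
E[X | Box Blue] = (25 + 17 + 14 + 24)/4 = 20
E[X] = (3/7)·22/3 + (4/7)·20 = 102/7

102/7 dollars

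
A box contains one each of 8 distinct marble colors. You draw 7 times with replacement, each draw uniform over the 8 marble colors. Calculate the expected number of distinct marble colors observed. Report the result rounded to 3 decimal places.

4.858

Let Xⱼ=1 if type j appears at least once. P(Xⱼ=1) = 1 − ((8−1)/8)^7 = 1273609/2097152.
E[#distinct] = 8·1273609/2097152 = 1273609/262144.
≈ 4.858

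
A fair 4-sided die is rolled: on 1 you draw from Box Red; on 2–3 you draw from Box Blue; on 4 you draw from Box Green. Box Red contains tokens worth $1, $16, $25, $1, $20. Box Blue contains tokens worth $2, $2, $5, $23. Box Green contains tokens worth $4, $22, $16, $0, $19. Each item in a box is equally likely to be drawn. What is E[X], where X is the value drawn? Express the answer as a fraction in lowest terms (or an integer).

E[X | Box Red] = (1 + 16 + 25 + 1 + 20)/5 = 63/5
E[X | Box Blue] = (2 + 2 + 5 + 23)/4 = 8
E[X | Box Green] = (4 + 22 + 16 + 0 + 19)/5 = 61/5
E[X] = (1/4)·63/5 + (1/2)·8 + (1/4)·61/5 = 51/5

51/5 dollars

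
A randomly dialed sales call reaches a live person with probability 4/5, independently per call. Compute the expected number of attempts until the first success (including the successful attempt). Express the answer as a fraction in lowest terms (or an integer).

5/4

For a geometric distribution, E[trials] = 1/p = 1/(4/5) = 5/4.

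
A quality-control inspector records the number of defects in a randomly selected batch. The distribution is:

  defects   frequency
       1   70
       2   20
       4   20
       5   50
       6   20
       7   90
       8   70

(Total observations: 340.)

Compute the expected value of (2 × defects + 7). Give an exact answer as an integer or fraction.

Total = 340, so P(defects=1) = 70/340, etc.
E[2x+7] = (7/34)·9 + (1/17)·11 + (1/17)·15 + (5/34)·17 + (1/17)·19 + (9/34)·21 + (7/34)·23
     = 294/17

294/17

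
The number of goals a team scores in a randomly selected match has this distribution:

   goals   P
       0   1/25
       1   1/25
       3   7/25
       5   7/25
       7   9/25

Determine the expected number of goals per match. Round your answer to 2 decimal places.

E[X] = (1/25)·0 + (1/25)·1 + (7/25)·3 + (7/25)·5 + (9/25)·7
     = 24/5 ≈ 4.80

4.80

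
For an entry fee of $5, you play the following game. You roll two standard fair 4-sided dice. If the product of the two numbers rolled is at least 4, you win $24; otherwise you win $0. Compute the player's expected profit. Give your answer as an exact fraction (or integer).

23/2 dollars

E[payout] = (5/16)·0 + (11/16)·24 = 33/2
Expected profit = 33/2 − 5 = 23/2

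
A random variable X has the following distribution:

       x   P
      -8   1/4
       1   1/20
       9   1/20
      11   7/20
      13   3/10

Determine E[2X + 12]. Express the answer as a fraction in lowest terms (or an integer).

E[2x+12] = (1/4)·(-4) + (1/20)·14 + (1/20)·30 + (7/20)·34 + (3/10)·38
     = 49/2

49/2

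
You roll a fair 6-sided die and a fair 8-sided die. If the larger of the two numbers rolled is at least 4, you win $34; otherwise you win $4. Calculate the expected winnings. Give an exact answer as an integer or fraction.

E[payout] = (3/16)·4 + (13/16)·34 = 227/8

227/8 dollars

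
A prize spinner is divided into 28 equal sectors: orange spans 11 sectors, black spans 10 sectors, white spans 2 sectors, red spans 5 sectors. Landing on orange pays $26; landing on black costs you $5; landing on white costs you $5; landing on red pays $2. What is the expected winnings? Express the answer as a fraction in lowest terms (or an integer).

E[payout] = (11/28)·26 + (10/28)·(-5) + (2/28)·(-5) + (5/28)·2 = 59/7

59/7 dollars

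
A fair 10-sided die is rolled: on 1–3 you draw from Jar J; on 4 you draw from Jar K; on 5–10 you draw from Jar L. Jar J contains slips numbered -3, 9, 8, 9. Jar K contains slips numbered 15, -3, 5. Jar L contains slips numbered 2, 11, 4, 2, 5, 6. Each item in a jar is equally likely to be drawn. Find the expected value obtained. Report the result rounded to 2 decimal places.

E[X | Jar J] = (-3 + 9 + 8 + 9)/4 = 23/4
E[X | Jar K] = (15 − 3 + 5)/3 = 17/3
E[X | Jar L] = (2 + 11 + 4 + 2 + 5 + 6)/6 = 5
E[X] = (3/10)·23/4 + (1/10)·17/3 + (3/5)·5 = 127/24 ≈ 5.29

5.29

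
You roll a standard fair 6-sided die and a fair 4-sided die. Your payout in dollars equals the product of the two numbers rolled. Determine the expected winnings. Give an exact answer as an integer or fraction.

Distribution of the product of the two numbers rolled: 1 w.p. 1/24, 2 w.p. 1/12, 3 w.p. 1/12, 4 w.p. 1/8, 5 w.p. 1/24, 6 w.p. 1/8, …
E[payout] = (1/24)·1 + (1/12)·2 + (1/12)·3 + (1/8)·4 + (1/24)·5 + (1/8)·6 + (1/12)·8 + (1/24)·9 + (1/24)·10 + (1/8)·12 + (1/24)·15 + (1/24)·16 + (1/24)·18 + (1/24)·20 + (1/24)·24 = 35/4

35/4 dollars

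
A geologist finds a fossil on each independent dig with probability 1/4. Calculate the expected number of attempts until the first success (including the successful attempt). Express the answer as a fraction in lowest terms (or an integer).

4

For a geometric distribution, E[trials] = 1/p = 1/(1/4) = 4.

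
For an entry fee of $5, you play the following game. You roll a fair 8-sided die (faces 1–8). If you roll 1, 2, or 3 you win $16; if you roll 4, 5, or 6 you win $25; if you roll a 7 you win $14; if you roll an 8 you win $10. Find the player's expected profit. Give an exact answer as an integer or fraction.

E[payout] = (1/8)·10 + (1/8)·14 + (3/8)·16 + (3/8)·25 = 147/8
Expected profit = 147/8 − 5 = 107/8

107/8 dollars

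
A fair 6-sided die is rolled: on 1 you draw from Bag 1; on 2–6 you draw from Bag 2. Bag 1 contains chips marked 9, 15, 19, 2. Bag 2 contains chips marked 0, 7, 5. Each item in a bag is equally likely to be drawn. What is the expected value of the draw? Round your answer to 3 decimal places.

E[X | Bag 1] = (9 + 15 + 19 + 2)/4 = 45/4
E[X | Bag 2] = (0 + 7 + 5)/3 = 4
E[X] = (1/6)·45/4 + (5/6)·4 = 125/24 ≈ 5.208

5.208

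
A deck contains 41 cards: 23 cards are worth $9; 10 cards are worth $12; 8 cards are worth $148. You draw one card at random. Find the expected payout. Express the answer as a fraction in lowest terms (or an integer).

1511/41 dollars

E[payout] = (23/41)·9 + (10/41)·12 + (8/41)·148 = 1511/41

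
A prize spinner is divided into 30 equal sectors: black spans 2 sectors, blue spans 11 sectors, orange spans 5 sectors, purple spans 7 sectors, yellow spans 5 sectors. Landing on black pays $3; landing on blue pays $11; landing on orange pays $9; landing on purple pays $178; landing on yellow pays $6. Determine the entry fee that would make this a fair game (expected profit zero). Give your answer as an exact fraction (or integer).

E[payout] = (2/30)·3 + (11/30)·11 + (5/30)·9 + (7/30)·178 + (5/30)·6 = 724/15
Fair fee = E[payout] = 724/15

724/15 dollars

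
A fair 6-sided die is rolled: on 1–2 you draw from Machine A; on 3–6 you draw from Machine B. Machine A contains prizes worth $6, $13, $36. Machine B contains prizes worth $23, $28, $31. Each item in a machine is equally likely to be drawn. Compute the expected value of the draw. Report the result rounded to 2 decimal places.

$24.33

E[X | Machine A] = (6 + 13 + 36)/3 = 55/3
E[X | Machine B] = (23 + 28 + 31)/3 = 82/3
E[X] = (1/3)·55/3 + (2/3)·82/3 = 73/3 ≈ 24.33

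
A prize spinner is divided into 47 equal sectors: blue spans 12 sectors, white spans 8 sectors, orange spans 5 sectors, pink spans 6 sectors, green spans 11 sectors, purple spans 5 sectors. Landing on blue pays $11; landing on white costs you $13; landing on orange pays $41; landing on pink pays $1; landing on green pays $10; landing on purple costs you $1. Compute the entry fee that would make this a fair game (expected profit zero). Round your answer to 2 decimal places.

E[payout] = (12/47)·11 + (8/47)·(-13) + (5/47)·41 + (6/47)·1 + (11/47)·10 + (5/47)·(-1) = 344/47
Fair fee = E[payout] = 344/47 ≈ $7.32

$7.32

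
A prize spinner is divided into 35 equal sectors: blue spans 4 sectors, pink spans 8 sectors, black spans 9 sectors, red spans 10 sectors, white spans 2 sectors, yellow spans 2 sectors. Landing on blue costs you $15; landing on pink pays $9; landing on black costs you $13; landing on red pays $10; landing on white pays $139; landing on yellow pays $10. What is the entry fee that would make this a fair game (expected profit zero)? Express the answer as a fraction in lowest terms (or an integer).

E[payout] = (4/35)·(-15) + (8/35)·9 + (9/35)·(-13) + (10/35)·10 + (2/35)·139 + (2/35)·10 = 293/35
Fair fee = E[payout] = 293/35

293/35 dollars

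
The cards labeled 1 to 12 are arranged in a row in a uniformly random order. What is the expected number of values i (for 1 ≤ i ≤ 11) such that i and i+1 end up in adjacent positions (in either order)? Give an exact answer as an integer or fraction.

11/6

For each i ∈ {1,…,11}, let Xᵢ = 1 if i and i+1 are adjacent. P(Xᵢ=1) = 2·(12−1)!/12! = 2/12.
By linearity, E[ΣXᵢ] = (11)·(2/12) = 11/6.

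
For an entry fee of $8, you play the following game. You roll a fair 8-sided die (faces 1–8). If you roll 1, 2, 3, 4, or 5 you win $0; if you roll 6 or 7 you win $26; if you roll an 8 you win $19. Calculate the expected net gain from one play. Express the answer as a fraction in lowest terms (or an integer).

7/8 dollars

E[payout] = (5/8)·0 + (1/8)·19 + (1/4)·26 = 71/8
Expected profit = 71/8 − 8 = 7/8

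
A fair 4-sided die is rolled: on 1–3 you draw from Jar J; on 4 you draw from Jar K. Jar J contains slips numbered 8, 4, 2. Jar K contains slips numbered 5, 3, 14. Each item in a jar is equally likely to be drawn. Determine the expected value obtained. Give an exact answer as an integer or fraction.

16/3

E[X | Jar J] = (8 + 4 + 2)/3 = 14/3
E[X | Jar K] = (5 + 3 + 14)/3 = 22/3
E[X] = (3/4)·14/3 + (1/4)·22/3 = 16/3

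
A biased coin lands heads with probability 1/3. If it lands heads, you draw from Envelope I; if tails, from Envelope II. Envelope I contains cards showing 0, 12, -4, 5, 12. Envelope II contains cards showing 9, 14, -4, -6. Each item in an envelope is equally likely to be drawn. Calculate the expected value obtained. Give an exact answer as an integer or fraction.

E[X | Envelope I] = (0 + 12 − 4 + 5 + 12)/5 = 5
E[X | Envelope II] = (9 + 14 − 4 − 6)/4 = 13/4
E[X] = (1/3)·5 + (2/3)·13/4 = 23/6

23/6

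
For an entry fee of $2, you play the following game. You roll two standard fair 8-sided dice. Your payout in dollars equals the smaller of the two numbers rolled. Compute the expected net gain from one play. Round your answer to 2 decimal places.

Distribution of the smaller of the two numbers rolled: 1 w.p. 15/64, 2 w.p. 13/64, 3 w.p. 11/64, 4 w.p. 9/64, 5 w.p. 7/64, 6 w.p. 5/64, …
E[payout] = (15/64)·1 + (13/64)·2 + (11/64)·3 + (9/64)·4 + (7/64)·5 + (5/64)·6 + (3/64)·7 + (1/64)·8 = 51/16
Expected profit = 51/16 − 2 = 19/16 ≈ $1.19

$1.19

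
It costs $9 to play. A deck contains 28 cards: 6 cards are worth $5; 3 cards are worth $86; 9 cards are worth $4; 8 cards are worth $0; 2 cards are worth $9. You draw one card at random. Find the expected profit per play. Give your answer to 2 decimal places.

E[payout] = (6/28)·5 + (3/28)·86 + (9/28)·4 + (8/28)·0 + (2/28)·9 = 171/14
Expected profit = 171/14 − 9 = 45/14 ≈ $3.21

$3.21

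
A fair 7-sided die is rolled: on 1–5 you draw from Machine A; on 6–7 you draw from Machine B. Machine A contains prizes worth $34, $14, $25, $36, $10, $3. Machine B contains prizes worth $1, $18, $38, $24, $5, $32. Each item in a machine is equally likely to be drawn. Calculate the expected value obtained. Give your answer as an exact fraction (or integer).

141/7 dollars

E[X | Machine A] = (34 + 14 + 25 + 36 + 10 + 3)/6 = 61/3
E[X | Machine B] = (1 + 18 + 38 + 24 + 5 + 32)/6 = 59/3
E[X] = (5/7)·61/3 + (2/7)·59/3 = 141/7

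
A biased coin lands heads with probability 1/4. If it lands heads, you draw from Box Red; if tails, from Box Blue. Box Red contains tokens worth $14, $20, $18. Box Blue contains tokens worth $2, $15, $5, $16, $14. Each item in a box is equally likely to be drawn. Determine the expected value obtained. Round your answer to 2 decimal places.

$12.13

E[X | Box Red] = (14 + 20 + 18)/3 = 52/3
E[X | Box Blue] = (2 + 15 + 5 + 16 + 14)/5 = 52/5
E[X] = (1/4)·52/3 + (3/4)·52/5 = 182/15 ≈ 12.13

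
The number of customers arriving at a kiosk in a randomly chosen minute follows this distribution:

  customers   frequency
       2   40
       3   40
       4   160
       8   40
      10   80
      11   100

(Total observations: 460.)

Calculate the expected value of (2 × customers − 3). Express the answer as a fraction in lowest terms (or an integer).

237/23

Total = 460, so P(customers=2) = 40/460, etc.
E[2x-3] = (2/23)·1 + (2/23)·3 + (8/23)·5 + (2/23)·13 + (4/23)·17 + (5/23)·19
     = 237/23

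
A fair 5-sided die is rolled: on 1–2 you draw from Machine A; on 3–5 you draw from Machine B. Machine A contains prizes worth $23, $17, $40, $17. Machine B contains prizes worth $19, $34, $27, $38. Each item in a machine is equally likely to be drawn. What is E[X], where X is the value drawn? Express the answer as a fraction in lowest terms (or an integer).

137/5 dollars

E[X | Machine A] = (23 + 17 + 40 + 17)/4 = 97/4
E[X | Machine B] = (19 + 34 + 27 + 38)/4 = 59/2
E[X] = (2/5)·97/4 + (3/5)·59/2 = 137/5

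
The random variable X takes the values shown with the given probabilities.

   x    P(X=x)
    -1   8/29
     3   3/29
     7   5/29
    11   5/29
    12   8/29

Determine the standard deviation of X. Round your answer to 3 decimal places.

5.354

E[X] = 187/29, E[X²] = 2037/29
Var(X) = E[X²] − (E[X])² = 2037/29 − 34969/841 = 24104/841
SD(X) = √(24104/841) ≈ 5.354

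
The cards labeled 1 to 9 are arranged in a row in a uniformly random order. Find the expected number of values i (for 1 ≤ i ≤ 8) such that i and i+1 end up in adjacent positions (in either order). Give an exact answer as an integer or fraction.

16/9

For each i ∈ {1,…,8}, let Xᵢ = 1 if i and i+1 are adjacent. P(Xᵢ=1) = 2·(9−1)!/9! = 2/9.
By linearity, E[ΣXᵢ] = (8)·(2/9) = 16/9.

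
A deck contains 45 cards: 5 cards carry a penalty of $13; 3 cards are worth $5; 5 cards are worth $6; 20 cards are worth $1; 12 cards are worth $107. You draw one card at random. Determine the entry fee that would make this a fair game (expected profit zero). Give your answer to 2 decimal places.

E[payout] = (5/45)·(-13) + (3/45)·5 + (5/45)·6 + (20/45)·1 + (12/45)·107 = 428/15
Fair fee = E[payout] = 428/15 ≈ $28.53

$28.53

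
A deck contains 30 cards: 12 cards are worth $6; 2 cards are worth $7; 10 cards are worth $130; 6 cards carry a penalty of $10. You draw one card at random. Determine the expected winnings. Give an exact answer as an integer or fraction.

E[payout] = (12/30)·6 + (2/30)·7 + (10/30)·130 + (6/30)·(-10) = 221/5

221/5 dollars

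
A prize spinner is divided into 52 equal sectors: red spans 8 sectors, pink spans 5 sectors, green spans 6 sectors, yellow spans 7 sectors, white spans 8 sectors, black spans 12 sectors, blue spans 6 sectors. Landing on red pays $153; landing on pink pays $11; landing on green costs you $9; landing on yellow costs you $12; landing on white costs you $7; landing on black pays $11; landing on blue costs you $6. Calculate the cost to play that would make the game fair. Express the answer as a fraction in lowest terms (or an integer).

E[payout] = (8/52)·153 + (5/52)·11 + (6/52)·(-9) + (7/52)·(-12) + (8/52)·(-7) + (12/52)·11 + (6/52)·(-6) = 1181/52
Fair fee = E[payout] = 1181/52

1181/52 dollars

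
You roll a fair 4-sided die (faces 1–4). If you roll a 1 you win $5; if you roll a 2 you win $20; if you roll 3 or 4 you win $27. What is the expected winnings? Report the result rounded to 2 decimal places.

$19.75

E[payout] = (1/4)·5 + (1/4)·20 + (1/2)·27 = 79/4
≈ $19.75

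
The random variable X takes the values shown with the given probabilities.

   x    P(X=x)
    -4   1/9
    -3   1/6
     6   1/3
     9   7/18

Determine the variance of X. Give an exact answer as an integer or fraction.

E[X] = (1/9)·(-4) + (1/6)·(-3) + (1/3)·6 + (7/18)·9 = 41/9
E[X²] = (1/9)·16 + (1/6)·9 + (1/3)·36 + (7/18)·81 = 421/9
Var(X) = 421/9 − (41/9)² = 2108/81

2108/81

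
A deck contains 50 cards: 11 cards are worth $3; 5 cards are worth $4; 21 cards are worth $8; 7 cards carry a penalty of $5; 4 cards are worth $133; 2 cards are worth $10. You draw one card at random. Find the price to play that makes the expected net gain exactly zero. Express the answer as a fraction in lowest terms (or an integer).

E[payout] = (11/50)·3 + (5/50)·4 + (21/50)·8 + (7/50)·(-5) + (4/50)·133 + (2/50)·10 = 369/25
Fair fee = E[payout] = 369/25

369/25 dollars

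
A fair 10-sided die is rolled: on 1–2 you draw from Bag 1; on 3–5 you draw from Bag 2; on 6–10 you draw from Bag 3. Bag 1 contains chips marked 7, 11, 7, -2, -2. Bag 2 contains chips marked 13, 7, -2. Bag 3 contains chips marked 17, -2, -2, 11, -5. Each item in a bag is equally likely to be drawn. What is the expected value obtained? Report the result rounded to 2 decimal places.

E[X | Bag 1] = (7 + 11 + 7 − 2 − 2)/5 = 21/5
E[X | Bag 2] = (13 + 7 − 2)/3 = 6
E[X | Bag 3] = (17 − 2 − 2 + 11 − 5)/5 = 19/5
E[X] = (1/5)·21/5 + (3/10)·6 + (1/2)·19/5 = 227/50 ≈ 4.54

4.54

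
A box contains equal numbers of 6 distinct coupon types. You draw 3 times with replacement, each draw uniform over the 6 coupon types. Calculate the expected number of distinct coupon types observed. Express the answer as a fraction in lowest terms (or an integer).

91/36

Let Xⱼ=1 if type j appears at least once. P(Xⱼ=1) = 1 − ((6−1)/6)^3 = 91/216.
E[#distinct] = 6·91/216 = 91/36.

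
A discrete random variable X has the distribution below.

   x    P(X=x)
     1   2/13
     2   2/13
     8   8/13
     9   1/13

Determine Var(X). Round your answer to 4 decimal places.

9.4556

E[X] = (2/13)·1 + (2/13)·2 + (8/13)·8 + (1/13)·9 = 79/13
E[X²] = (2/13)·1 + (2/13)·4 + (8/13)·64 + (1/13)·81 = 603/13
Var(X) = 603/13 − (79/13)² = 1598/169 ≈ 9.4556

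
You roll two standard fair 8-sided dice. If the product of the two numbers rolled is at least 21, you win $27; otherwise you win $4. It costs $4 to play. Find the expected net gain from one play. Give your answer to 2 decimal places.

$9.34

E[payout] = (19/32)·4 + (13/32)·27 = 427/32
Expected profit = 427/32 − 4 = 299/32 ≈ $9.34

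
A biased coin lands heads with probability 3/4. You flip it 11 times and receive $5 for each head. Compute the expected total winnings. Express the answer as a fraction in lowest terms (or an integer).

E[#heads] = 11·3/4 = 33/4 (linearity over flips).
E[winnings] = 5·33/4 = 165/4.

165/4 dollars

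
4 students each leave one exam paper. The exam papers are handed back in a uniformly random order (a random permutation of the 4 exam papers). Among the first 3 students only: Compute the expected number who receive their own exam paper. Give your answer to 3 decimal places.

0.750

Let Xᵢ = 1 if person i gets their own exam paper. For each i, P(Xᵢ=1) = 1/4.
By linearity of expectation, E[X₁+…+X_3] = 3·(1/4) = 3/4.
≈ 0.750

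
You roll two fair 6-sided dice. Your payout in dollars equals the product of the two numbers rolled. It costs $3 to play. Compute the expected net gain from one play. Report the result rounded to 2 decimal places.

$9.25

Distribution of the product of the two numbers rolled: 1 w.p. 1/36, 2 w.p. 1/18, 3 w.p. 1/18, 4 w.p. 1/12, 5 w.p. 1/18, 6 w.p. 1/9, …
E[payout] = (1/36)·1 + (1/18)·2 + (1/18)·3 + (1/12)·4 + (1/18)·5 + (1/9)·6 + (1/18)·8 + (1/36)·9 + (1/18)·10 + (1/9)·12 + (1/18)·15 + (1/36)·16 + (1/18)·18 + (1/18)·20 + (1/18)·24 + (1/36)·25 + (1/18)·30 + (1/36)·36 = 49/4
Expected profit = 49/4 − 3 = 37/4 ≈ $9.25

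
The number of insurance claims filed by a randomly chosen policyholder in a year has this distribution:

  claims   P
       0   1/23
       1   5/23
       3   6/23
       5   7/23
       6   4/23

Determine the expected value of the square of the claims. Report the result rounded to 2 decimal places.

E[X²] = (1/23)·0 + (5/23)·1 + (6/23)·9 + (7/23)·25 + (4/23)·36
     = 378/23 ≈ 16.43

16.43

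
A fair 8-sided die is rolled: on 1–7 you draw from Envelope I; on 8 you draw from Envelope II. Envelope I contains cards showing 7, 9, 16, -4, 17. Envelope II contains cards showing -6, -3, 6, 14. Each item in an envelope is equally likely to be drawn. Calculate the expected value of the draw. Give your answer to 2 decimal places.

8.22

E[X | Envelope I] = (7 + 9 + 16 − 4 + 17)/5 = 9
E[X | Envelope II] = (-6 − 3 + 6 + 14)/4 = 11/4
E[X] = (7/8)·9 + (1/8)·11/4 = 263/32 ≈ 8.22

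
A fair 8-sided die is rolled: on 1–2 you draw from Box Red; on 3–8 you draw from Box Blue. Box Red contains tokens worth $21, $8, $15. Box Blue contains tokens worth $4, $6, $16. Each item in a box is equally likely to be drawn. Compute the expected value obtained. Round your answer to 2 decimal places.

E[X | Box Red] = (21 + 8 + 15)/3 = 44/3
E[X | Box Blue] = (4 + 6 + 16)/3 = 26/3
E[X] = (1/4)·44/3 + (3/4)·26/3 = 61/6 ≈ 10.17

$10.17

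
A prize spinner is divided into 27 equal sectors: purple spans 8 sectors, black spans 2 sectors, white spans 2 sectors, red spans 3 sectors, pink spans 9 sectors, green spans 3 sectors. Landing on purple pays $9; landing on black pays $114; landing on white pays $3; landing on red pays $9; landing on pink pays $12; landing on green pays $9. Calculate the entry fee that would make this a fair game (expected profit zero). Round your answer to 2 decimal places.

E[payout] = (8/27)·9 + (2/27)·114 + (2/27)·3 + (3/27)·9 + (9/27)·12 + (3/27)·9 = 52/3
Fair fee = E[payout] = 52/3 ≈ $17.33

$17.33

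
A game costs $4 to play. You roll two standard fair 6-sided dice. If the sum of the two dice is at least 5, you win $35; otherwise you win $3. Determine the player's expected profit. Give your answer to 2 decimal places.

$25.67

E[payout] = (1/6)·3 + (5/6)·35 = 89/3
Expected profit = 89/3 − 4 = 77/3 ≈ $25.67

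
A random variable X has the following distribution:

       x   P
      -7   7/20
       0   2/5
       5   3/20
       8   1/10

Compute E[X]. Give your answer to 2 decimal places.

-0.90

E[X] = (7/20)·(-7) + (2/5)·0 + (3/20)·5 + (1/10)·8
     = -9/10 ≈ -0.90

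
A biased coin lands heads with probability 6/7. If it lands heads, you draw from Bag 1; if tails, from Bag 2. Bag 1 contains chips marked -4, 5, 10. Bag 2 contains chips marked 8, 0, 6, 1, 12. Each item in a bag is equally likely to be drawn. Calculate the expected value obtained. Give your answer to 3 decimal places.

3.914

E[X | Bag 1] = (-4 + 5 + 10)/3 = 11/3
E[X | Bag 2] = (8 + 0 + 6 + 1 + 12)/5 = 27/5
E[X] = (6/7)·11/3 + (1/7)·27/5 = 137/35 ≈ 3.914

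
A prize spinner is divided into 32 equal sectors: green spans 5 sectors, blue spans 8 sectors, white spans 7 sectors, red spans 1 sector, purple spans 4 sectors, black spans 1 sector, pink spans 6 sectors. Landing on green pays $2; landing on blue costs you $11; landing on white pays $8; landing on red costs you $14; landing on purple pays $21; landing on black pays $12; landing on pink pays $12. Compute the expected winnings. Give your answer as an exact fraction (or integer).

33/8 dollars

E[payout] = (5/32)·2 + (8/32)·(-11) + (7/32)·8 + (1/32)·(-14) + (4/32)·21 + (1/32)·12 + (6/32)·12 = 33/8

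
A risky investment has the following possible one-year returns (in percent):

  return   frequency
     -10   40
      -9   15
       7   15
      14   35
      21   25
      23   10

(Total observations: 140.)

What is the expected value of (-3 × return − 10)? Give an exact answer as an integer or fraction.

-769/28

Total = 140, so P(return=-10) = 40/140, etc.
E[-3x-10] = (2/7)·20 + (3/28)·17 + (3/28)·(-31) + (1/4)·(-52) + (5/28)·(-73) + (1/14)·(-79)
     = -769/28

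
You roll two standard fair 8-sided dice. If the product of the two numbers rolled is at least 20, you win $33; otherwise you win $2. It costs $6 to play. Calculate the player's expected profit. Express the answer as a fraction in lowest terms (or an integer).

153/16 dollars

E[payout] = (9/16)·2 + (7/16)·33 = 249/16
Expected profit = 249/16 − 6 = 153/16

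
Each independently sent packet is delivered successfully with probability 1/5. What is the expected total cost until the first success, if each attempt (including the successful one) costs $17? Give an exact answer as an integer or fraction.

E[#attempts] = 1/p = 5; E[cost] = 17·5 = 85.

$85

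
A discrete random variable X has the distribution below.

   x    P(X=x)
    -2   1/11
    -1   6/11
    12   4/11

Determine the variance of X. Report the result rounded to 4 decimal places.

40.0496

E[X] = (1/11)·(-2) + (6/11)·(-1) + (4/11)·12 = 40/11
E[X²] = (1/11)·4 + (6/11)·1 + (4/11)·144 = 586/11
Var(X) = 586/11 − (40/11)² = 4846/121 ≈ 40.0496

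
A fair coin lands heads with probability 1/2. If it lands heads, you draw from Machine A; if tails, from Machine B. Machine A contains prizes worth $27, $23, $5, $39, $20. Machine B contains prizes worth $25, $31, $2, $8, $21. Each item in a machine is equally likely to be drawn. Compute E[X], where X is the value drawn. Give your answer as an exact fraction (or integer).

E[X | Machine A] = (27 + 23 + 5 + 39 + 20)/5 = 114/5
E[X | Machine B] = (25 + 31 + 2 + 8 + 21)/5 = 87/5
E[X] = (1/2)·114/5 + (1/2)·87/5 = 201/10

201/10 dollars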